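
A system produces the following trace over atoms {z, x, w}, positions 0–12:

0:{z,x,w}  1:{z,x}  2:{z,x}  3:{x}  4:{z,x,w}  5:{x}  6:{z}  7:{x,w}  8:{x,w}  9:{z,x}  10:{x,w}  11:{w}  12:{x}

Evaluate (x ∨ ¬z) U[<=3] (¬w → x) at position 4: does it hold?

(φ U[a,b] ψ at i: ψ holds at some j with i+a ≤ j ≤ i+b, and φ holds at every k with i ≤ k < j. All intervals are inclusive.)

Need some j in [4,7] with (¬w → x), and (x ∨ ¬z) at every k in [4,j-1].
  j=4: (¬w → x) holds; no prefix to check → satisfied.

Yes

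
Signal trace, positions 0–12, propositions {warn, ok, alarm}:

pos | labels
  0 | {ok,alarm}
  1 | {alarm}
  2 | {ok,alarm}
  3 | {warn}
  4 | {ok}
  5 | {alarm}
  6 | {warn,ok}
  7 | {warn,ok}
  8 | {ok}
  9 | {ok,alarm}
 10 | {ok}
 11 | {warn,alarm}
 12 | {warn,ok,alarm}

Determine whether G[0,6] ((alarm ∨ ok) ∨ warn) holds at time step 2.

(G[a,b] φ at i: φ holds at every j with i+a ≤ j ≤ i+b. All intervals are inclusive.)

Check ((alarm ∨ ok) ∨ warn) at every j in [2,8]:
  j=2: true
  j=3: true
  j=4: true
  j=5: true
  j=6: true
  j=7: true
  j=8: true
All positions satisfy it → formula holds.

Yes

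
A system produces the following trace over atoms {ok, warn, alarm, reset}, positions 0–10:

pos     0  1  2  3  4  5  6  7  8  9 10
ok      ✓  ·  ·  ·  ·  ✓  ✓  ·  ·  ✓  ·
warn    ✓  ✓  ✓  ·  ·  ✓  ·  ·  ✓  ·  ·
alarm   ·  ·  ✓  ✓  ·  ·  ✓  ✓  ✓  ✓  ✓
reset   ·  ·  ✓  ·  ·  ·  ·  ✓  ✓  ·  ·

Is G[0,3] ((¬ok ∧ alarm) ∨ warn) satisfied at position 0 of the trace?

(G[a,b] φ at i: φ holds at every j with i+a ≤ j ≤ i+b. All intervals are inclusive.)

Check ((¬ok ∧ alarm) ∨ warn) at every j in [0,3]:
  j=0: true
  j=1: true
  j=2: true
  j=3: true
All positions satisfy it → formula holds.

Holds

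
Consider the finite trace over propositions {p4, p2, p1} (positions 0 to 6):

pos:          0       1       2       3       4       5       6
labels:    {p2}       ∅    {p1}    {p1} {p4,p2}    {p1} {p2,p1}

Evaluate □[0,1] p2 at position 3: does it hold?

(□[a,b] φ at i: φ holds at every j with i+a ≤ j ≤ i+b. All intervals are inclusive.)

Does not hold

Check p2 at every j in [3,4]:
  j=3: false
  j=4: true
Fails at j=3 → formula fails.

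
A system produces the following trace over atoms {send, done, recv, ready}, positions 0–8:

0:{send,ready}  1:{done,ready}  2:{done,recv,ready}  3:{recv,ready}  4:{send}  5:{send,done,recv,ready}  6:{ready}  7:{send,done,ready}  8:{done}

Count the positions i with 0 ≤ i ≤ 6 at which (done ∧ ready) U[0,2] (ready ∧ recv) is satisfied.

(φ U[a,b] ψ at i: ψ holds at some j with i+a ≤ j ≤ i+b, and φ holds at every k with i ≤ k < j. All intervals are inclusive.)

4

Evaluate at each i in [0,6]:
  i=0: ✗ (lhs fails at k=0 before rhs at j=2)
  i=1: ✓ (rhs at j=2; lhs holds on [1,1])
  i=2: ✓ (rhs at j=2)
  i=3: ✓ (rhs at j=3)
  i=4: ✗ (lhs fails at k=4 before rhs at j=5)
  i=5: ✓ (rhs at j=5)
  i=6: ✗ (no rhs in [6,8])
Positions where it holds: {1, 2, 3, 5} → 4.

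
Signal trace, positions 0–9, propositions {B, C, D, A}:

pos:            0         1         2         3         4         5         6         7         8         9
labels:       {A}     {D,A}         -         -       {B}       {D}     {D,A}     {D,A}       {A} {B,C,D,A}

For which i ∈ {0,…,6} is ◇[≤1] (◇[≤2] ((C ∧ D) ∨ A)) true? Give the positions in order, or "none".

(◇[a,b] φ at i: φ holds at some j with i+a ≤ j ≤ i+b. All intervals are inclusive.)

Evaluate at each i in [0,6]:
  i=0: ✓ (witness j=0)
  i=1: ✓ (witness j=1)
  i=2: ✗ (none in [2,3])
  i=3: ✓ (witness j=4)
  i=4: ✓ (witness j=4)
  i=5: ✓ (witness j=5)
  i=6: ✓ (witness j=6)

0, 1, 3, 4, 5, 6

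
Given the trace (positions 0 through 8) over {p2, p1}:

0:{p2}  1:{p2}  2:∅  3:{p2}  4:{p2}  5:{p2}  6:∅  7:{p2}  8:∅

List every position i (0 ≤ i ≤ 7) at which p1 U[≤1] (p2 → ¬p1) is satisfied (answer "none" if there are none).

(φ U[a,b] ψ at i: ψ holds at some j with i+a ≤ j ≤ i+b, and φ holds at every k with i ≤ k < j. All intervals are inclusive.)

0, 1, 2, 3, 4, 5, 6, 7

Evaluate at each i in [0,7]:
  i=0: ✓ (rhs at j=0)
  i=1: ✓ (rhs at j=1)
  i=2: ✓ (rhs at j=2)
  i=3: ✓ (rhs at j=3)
  i=4: ✓ (rhs at j=4)
  i=5: ✓ (rhs at j=5)
  i=6: ✓ (rhs at j=6)
  i=7: ✓ (rhs at j=7)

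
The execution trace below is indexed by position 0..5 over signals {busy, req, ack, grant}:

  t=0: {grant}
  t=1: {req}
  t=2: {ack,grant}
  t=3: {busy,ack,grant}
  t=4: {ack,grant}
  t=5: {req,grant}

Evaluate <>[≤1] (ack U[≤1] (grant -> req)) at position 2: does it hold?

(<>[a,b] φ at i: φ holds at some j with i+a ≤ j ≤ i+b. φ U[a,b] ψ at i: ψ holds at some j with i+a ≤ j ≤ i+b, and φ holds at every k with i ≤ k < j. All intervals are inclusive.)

Does not hold

Check (ack U[≤1] (grant -> req)) at each j in [2,3]:
  j=2: fails
  j=3: fails
No position in the window satisfies it → formula fails.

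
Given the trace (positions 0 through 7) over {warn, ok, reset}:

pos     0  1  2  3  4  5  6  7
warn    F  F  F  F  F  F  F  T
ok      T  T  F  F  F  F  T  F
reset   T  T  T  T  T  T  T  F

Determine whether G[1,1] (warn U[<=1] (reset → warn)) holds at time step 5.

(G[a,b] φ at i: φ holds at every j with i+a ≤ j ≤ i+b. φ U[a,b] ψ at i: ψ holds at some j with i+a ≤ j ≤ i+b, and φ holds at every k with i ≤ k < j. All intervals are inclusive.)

False

Check (warn U[<=1] (reset → warn)) at every j in [6,6]:
  j=6: fails
Fails at j=6 → formula fails.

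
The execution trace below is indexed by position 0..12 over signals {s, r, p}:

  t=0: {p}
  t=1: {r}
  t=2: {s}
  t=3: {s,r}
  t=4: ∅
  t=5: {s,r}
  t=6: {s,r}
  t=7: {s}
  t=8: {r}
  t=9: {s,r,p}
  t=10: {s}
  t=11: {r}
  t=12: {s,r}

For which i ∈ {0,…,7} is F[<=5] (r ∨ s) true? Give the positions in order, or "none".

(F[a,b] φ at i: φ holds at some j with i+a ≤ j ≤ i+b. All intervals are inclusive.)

Evaluate at each i in [0,7]:
  i=0: ✓ (witness j=1)
  i=1: ✓ (witness j=1)
  i=2: ✓ (witness j=2)
  i=3: ✓ (witness j=3)
  i=4: ✓ (witness j=5)
  i=5: ✓ (witness j=5)
  i=6: ✓ (witness j=6)
  i=7: ✓ (witness j=7)

0, 1, 2, 3, 4, 5, 6, 7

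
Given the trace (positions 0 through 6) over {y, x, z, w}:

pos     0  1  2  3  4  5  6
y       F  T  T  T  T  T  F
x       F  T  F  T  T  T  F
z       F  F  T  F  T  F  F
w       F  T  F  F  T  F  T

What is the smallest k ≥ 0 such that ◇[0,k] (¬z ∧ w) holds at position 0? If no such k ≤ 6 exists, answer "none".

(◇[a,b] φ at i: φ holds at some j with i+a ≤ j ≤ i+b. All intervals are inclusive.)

Scan j = 0,1,… for (¬z ∧ w):
  j=0: fails
  j=1: holds
First hit at j=1, so smallest k = 1-0 = 1.

1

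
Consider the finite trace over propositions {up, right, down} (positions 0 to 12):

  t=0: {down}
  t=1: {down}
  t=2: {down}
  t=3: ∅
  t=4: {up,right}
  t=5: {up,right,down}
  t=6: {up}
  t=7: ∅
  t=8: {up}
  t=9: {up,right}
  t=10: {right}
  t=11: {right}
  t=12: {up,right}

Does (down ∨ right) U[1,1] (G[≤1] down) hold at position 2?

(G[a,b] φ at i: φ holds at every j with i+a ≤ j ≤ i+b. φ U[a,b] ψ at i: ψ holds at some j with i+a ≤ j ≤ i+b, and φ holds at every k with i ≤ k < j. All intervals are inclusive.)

Need some j in [3,3] with G[≤1] down, and (down ∨ right) at every k in [2,j-1].
  j=3: G[≤1] down — fails at 3.
No j in the window works → until fails.

Does not hold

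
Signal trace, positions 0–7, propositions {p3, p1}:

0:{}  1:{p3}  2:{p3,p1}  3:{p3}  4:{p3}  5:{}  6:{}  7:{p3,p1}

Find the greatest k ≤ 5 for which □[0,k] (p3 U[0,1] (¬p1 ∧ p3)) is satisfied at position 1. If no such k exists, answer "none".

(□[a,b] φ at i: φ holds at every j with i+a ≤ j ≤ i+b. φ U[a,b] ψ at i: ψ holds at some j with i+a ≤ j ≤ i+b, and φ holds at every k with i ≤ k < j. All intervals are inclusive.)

(p3 U[0,1] (¬p1 ∧ p3)) must hold from j=1 onward; find where it first fails.
  j=1: holds
  j=2: holds
  j=3: holds
  j=4: holds
  j=5: fails
Holds on [1,4], so largest k = 3.

3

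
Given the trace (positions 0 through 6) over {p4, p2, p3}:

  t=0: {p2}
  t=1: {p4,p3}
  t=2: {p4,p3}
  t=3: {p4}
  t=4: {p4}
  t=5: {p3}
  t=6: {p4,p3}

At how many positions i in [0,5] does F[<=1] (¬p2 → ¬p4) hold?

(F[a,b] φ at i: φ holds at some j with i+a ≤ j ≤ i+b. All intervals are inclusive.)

Evaluate at each i in [0,5]:
  i=0: ✓ (witness j=0)
  i=1: ✗ (none in [1,2])
  i=2: ✗ (none in [2,3])
  i=3: ✗ (none in [3,4])
  i=4: ✓ (witness j=5)
  i=5: ✓ (witness j=5)
Positions where it holds: {0, 4, 5} → 3.

3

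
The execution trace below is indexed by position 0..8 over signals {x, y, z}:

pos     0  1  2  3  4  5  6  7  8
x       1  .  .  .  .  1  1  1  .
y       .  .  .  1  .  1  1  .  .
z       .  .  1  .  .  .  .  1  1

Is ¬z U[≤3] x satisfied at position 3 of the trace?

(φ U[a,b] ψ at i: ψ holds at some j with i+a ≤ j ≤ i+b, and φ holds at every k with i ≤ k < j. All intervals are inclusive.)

Need some j in [3,6] with x, and ¬z at every k in [3,j-1].
  j=3: x false.
  j=4: x false.
  j=5: x holds; ¬z holds at every k in [3,4] → satisfied.

Holds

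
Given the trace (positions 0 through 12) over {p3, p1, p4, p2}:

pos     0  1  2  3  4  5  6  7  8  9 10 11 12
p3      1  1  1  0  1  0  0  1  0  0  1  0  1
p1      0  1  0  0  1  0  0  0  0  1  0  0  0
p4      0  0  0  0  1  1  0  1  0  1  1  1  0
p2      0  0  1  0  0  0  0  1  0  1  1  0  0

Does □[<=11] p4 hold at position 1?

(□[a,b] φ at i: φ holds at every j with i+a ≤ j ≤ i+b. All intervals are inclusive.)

Check p4 at every j in [1,12]:
  j=1: false
  j=2: false
  j=3: false
  j=4: true
  j=5: true
  j=6: false
  j=7: true
  j=8: false
  j=9: true
  j=10: true
  j=11: true
  j=12: false
Fails at j=1 → formula fails.

False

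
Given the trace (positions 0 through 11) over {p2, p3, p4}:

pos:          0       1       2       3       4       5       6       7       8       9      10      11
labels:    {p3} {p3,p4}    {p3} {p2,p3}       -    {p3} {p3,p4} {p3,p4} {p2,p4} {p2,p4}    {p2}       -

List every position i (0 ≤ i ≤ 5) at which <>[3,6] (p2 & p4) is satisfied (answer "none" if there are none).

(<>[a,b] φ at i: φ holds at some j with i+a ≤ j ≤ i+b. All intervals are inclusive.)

2, 3, 4, 5

Evaluate at each i in [0,5]:
  i=0: ✗ (none in [3,6])
  i=1: ✗ (none in [4,7])
  i=2: ✓ (witness j=8)
  i=3: ✓ (witness j=8)
  i=4: ✓ (witness j=8)
  i=5: ✓ (witness j=8)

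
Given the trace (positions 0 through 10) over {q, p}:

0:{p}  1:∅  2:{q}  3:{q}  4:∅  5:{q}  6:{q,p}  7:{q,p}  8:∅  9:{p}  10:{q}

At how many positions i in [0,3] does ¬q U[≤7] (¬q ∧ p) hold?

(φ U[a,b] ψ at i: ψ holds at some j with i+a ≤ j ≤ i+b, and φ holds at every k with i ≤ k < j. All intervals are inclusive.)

Evaluate at each i in [0,3]:
  i=0: ✓ (rhs at j=0)
  i=1: ✗ (no rhs in [1,8])
  i=2: ✗ (lhs fails at k=2 before rhs at j=9)
  i=3: ✗ (lhs fails at k=3 before rhs at j=9)
Positions where it holds: {0} → 1.

1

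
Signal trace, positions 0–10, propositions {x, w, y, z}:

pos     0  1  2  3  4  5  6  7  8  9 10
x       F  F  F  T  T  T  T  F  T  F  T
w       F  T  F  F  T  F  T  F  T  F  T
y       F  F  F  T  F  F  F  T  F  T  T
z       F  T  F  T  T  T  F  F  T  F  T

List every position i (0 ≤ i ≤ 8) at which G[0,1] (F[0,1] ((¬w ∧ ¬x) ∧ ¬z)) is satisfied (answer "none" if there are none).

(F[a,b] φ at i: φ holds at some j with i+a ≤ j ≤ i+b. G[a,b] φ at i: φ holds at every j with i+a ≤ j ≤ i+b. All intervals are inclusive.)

0, 1, 6, 7, 8

Evaluate at each i in [0,8]:
  i=0: ✓ (all of [0,1])
  i=1: ✓ (all of [1,2])
  i=2: ✗ (fails at j=3)
  i=3: ✗ (fails at j=3)
  i=4: ✗ (fails at j=4)
  i=5: ✗ (fails at j=5)
  i=6: ✓ (all of [6,7])
  i=7: ✓ (all of [7,8])
  i=8: ✓ (all of [8,9])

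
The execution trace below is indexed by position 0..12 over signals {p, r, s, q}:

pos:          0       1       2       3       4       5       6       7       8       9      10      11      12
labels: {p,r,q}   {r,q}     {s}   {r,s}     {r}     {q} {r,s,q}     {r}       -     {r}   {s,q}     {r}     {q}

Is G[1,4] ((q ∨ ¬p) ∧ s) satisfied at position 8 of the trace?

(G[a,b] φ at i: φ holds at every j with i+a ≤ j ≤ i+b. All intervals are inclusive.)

Check ((q ∨ ¬p) ∧ s) at every j in [9,12]:
  j=9: false
  j=10: true
  j=11: false
  j=12: false
Fails at j=9 → formula fails.

No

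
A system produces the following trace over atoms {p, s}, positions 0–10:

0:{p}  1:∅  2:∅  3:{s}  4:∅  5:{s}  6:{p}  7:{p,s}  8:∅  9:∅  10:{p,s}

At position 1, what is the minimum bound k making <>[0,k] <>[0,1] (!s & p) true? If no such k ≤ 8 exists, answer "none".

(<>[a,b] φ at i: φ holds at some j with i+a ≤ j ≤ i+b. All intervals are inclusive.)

4

Scan j = 1,2,… for <>[0,1] (!s & p):
  j=1: fails
  j=2: fails
  j=3: fails
  j=4: fails
  j=5: holds
First hit at j=5, so smallest k = 5-1 = 4.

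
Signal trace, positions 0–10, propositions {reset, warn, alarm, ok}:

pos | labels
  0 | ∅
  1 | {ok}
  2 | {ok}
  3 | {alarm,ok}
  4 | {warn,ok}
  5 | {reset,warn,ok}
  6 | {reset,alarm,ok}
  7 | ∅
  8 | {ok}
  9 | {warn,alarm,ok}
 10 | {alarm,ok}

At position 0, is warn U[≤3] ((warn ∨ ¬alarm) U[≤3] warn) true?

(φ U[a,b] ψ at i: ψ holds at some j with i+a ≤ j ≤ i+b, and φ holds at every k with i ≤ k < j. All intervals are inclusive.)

Need some j in [0,3] with ((warn ∨ ¬alarm) U[≤3] warn), and warn at every k in [0,j-1].
  j=0: ((warn ∨ ¬alarm) U[≤3] warn) — fails.
  j=1: ((warn ∨ ¬alarm) U[≤3] warn) — fails.
  j=2: ((warn ∨ ¬alarm) U[≤3] warn) — fails.
  j=3: ((warn ∨ ¬alarm) U[≤3] warn) — fails.
No j in the window works → until fails.

False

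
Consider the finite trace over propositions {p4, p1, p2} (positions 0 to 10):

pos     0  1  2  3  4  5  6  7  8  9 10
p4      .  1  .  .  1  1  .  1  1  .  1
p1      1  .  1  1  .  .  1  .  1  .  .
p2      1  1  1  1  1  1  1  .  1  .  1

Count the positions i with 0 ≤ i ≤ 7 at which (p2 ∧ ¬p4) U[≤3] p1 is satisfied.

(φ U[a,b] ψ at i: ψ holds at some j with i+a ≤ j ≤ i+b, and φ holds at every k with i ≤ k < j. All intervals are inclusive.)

4

Evaluate at each i in [0,7]:
  i=0: ✓ (rhs at j=0)
  i=1: ✗ (lhs fails at k=1 before rhs at j=2)
  i=2: ✓ (rhs at j=2)
  i=3: ✓ (rhs at j=3)
  i=4: ✗ (lhs fails at k=4 before rhs at j=6)
  i=5: ✗ (lhs fails at k=5 before rhs at j=6)
  i=6: ✓ (rhs at j=6)
  i=7: ✗ (lhs fails at k=7 before rhs at j=8)
Positions where it holds: {0, 2, 3, 6} → 4.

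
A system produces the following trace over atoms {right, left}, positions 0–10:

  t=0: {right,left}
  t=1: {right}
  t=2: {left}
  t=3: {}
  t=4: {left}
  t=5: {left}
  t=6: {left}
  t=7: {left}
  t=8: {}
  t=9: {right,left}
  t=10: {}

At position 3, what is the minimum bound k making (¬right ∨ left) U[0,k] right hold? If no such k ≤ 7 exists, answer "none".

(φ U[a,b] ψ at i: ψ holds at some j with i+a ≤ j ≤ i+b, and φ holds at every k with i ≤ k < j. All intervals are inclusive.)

6

Need earliest j ≥ 3 with right, and (¬right ∨ left) at every k in [3,j-1].
  j=3: rhs fails.
  j=4: rhs fails.
  j=5: rhs fails.
  j=6: rhs fails.
  j=7: rhs fails.
  j=8: rhs fails.
  j=9: rhs holds; lhs holds on [3,8]. k = 6.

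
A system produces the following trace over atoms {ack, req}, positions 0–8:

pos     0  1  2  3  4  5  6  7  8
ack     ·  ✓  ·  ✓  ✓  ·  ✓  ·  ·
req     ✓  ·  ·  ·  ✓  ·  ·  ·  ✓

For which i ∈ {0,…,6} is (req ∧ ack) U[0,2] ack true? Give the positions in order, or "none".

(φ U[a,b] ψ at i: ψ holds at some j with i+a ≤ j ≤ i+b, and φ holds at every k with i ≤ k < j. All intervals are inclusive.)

1, 3, 4, 6

Evaluate at each i in [0,6]:
  i=0: ✗ (lhs fails at k=0 before rhs at j=1)
  i=1: ✓ (rhs at j=1)
  i=2: ✗ (lhs fails at k=2 before rhs at j=3)
  i=3: ✓ (rhs at j=3)
  i=4: ✓ (rhs at j=4)
  i=5: ✗ (lhs fails at k=5 before rhs at j=6)
  i=6: ✓ (rhs at j=6)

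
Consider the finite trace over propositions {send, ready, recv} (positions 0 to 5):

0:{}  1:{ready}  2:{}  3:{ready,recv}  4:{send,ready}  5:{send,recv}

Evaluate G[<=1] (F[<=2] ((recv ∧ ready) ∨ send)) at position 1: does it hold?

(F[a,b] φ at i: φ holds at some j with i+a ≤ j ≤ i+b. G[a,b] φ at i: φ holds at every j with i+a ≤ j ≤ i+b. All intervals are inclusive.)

Holds

Check F[<=2] ((recv ∧ ready) ∨ send) at every j in [1,2]:
  j=1: holds (witness at 3)
  j=2: holds (witness at 3)
All positions satisfy it → formula holds.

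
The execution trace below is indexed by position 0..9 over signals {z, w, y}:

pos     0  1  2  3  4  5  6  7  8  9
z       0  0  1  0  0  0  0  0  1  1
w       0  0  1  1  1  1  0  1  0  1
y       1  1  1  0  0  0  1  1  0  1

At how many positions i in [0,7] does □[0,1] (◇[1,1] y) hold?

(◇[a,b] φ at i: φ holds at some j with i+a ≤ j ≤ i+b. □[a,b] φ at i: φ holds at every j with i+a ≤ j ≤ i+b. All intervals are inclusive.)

2

Evaluate at each i in [0,7]:
  i=0: ✓ (all of [0,1])
  i=1: ✗ (fails at j=2)
  i=2: ✗ (fails at j=2)
  i=3: ✗ (fails at j=3)
  i=4: ✗ (fails at j=4)
  i=5: ✓ (all of [5,6])
  i=6: ✗ (fails at j=7)
  i=7: ✗ (fails at j=7)
Positions where it holds: {0, 5} → 2.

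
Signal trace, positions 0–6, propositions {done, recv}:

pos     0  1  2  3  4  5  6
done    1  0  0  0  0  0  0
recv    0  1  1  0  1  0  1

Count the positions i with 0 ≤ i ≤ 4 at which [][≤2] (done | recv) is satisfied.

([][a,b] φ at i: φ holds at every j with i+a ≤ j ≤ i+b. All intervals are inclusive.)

Evaluate at each i in [0,4]:
  i=0: ✓ (all of [0,2])
  i=1: ✗ (fails at j=3)
  i=2: ✗ (fails at j=3)
  i=3: ✗ (fails at j=3)
  i=4: ✗ (fails at j=5)
Positions where it holds: {0} → 1.

1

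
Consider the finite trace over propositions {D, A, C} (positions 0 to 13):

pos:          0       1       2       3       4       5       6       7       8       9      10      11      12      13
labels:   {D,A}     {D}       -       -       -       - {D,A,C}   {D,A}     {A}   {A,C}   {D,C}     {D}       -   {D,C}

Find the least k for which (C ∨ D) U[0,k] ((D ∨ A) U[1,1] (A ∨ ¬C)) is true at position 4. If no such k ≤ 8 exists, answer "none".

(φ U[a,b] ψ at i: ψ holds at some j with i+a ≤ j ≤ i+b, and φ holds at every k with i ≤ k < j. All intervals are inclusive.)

none

Need earliest j ≥ 4 with ((D ∨ A) U[1,1] (A ∨ ¬C)), and (C ∨ D) at every k in [4,j-1].
  j=4: rhs fails.
  j=5: rhs fails.
  j=6: rhs holds but lhs fails at k=4.
  j=7: rhs holds but lhs fails at k=4.
  j=8: rhs holds but lhs fails at k=4.
  j=9: rhs fails.
  j=10: rhs holds but lhs fails at k=4.
  j=11: rhs holds but lhs fails at k=4.
  j=12: rhs fails.
No witness within the range → none.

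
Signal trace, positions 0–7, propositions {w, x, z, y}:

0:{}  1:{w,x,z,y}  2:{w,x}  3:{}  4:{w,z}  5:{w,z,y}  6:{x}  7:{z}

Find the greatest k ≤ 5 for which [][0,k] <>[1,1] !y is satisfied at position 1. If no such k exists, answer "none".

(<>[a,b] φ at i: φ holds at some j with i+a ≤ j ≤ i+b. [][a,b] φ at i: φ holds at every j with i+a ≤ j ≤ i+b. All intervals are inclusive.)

2

<>[1,1] !y must hold from j=1 onward; find where it first fails.
  j=1: holds
  j=2: holds
  j=3: holds
  j=4: fails
Holds on [1,3], so largest k = 2.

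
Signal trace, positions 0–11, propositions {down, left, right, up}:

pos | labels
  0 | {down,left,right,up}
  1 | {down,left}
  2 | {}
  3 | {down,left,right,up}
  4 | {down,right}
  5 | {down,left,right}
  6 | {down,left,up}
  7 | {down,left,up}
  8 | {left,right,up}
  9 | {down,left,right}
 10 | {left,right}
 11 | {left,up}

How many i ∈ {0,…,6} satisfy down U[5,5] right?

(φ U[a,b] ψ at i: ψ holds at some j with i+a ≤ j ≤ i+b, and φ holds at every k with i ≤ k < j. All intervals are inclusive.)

1

Evaluate at each i in [0,6]:
  i=0: ✗ (lhs fails at k=2 before rhs at j=5)
  i=1: ✗ (no rhs in [6,6])
  i=2: ✗ (no rhs in [7,7])
  i=3: ✓ (rhs at j=8; lhs holds on [3,7])
  i=4: ✗ (lhs fails at k=8 before rhs at j=9)
  i=5: ✗ (lhs fails at k=8 before rhs at j=10)
  i=6: ✗ (no rhs in [11,11])
Positions where it holds: {3} → 1.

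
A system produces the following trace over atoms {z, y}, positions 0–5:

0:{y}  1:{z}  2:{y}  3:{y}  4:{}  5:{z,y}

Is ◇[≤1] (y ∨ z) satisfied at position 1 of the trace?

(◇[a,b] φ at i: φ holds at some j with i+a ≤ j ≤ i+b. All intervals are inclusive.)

Check (y ∨ z) at each j in [1,2]:
  j=1: true
  j=2: true
Found at j=1 → formula holds.

Yes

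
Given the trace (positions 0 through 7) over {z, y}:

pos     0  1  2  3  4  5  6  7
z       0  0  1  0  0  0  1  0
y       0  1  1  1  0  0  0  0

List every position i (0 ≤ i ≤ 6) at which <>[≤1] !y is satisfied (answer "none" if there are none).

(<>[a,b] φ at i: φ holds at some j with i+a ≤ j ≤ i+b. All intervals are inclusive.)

0, 3, 4, 5, 6

Evaluate at each i in [0,6]:
  i=0: ✓ (witness j=0)
  i=1: ✗ (none in [1,2])
  i=2: ✗ (none in [2,3])
  i=3: ✓ (witness j=4)
  i=4: ✓ (witness j=4)
  i=5: ✓ (witness j=5)
  i=6: ✓ (witness j=6)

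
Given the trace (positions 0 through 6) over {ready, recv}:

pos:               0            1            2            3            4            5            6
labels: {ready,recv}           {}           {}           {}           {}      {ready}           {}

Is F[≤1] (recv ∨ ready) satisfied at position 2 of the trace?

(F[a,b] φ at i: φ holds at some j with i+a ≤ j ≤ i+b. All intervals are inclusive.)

Check (recv ∨ ready) at each j in [2,3]:
  j=2: false
  j=3: false
No position in the window satisfies it → formula fails.

No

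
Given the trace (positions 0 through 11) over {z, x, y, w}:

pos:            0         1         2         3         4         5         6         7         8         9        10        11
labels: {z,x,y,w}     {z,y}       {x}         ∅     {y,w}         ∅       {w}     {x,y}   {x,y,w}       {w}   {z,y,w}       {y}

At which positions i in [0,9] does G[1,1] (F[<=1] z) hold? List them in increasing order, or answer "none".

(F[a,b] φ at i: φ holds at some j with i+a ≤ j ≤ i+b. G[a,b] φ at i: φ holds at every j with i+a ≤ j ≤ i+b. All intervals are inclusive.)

0, 8, 9

Evaluate at each i in [0,9]:
  i=0: ✓ (all of [1,1])
  i=1: ✗ (fails at j=2)
  i=2: ✗ (fails at j=3)
  i=3: ✗ (fails at j=4)
  i=4: ✗ (fails at j=5)
  i=5: ✗ (fails at j=6)
  i=6: ✗ (fails at j=7)
  i=7: ✗ (fails at j=8)
  i=8: ✓ (all of [9,9])
  i=9: ✓ (all of [10,10])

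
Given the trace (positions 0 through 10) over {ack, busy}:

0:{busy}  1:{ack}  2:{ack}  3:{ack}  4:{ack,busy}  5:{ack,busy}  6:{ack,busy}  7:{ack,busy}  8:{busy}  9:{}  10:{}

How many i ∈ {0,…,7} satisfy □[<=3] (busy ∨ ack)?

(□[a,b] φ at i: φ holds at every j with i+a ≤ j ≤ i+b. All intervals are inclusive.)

Evaluate at each i in [0,7]:
  i=0: ✓ (all of [0,3])
  i=1: ✓ (all of [1,4])
  i=2: ✓ (all of [2,5])
  i=3: ✓ (all of [3,6])
  i=4: ✓ (all of [4,7])
  i=5: ✓ (all of [5,8])
  i=6: ✗ (fails at j=9)
  i=7: ✗ (fails at j=9)
Positions where it holds: {0, 1, 2, 3, 4, 5} → 6.

6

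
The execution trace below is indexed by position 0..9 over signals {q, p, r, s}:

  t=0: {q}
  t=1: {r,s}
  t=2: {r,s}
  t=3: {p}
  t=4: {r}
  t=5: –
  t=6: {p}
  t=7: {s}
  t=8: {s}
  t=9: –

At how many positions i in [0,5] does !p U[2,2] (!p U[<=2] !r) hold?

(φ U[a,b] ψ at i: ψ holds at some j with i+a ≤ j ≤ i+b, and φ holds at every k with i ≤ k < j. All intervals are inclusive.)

3

Evaluate at each i in [0,5]:
  i=0: ✓ (rhs at j=2; lhs holds on [0,1])
  i=1: ✓ (rhs at j=3; lhs holds on [1,2])
  i=2: ✗ (lhs fails at k=3 before rhs at j=4)
  i=3: ✗ (lhs fails at k=3 before rhs at j=5)
  i=4: ✓ (rhs at j=6; lhs holds on [4,5])
  i=5: ✗ (lhs fails at k=6 before rhs at j=7)
Positions where it holds: {0, 1, 4} → 3.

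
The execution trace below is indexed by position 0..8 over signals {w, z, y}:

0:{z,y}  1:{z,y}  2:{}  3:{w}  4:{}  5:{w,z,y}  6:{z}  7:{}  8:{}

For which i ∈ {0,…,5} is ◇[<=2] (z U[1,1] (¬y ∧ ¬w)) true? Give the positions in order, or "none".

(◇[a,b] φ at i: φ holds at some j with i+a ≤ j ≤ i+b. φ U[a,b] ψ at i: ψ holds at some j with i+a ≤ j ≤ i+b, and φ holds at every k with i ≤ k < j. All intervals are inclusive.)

0, 1, 3, 4, 5

Evaluate at each i in [0,5]:
  i=0: ✓ (witness j=1)
  i=1: ✓ (witness j=1)
  i=2: ✗ (none in [2,4])
  i=3: ✓ (witness j=5)
  i=4: ✓ (witness j=5)
  i=5: ✓ (witness j=5)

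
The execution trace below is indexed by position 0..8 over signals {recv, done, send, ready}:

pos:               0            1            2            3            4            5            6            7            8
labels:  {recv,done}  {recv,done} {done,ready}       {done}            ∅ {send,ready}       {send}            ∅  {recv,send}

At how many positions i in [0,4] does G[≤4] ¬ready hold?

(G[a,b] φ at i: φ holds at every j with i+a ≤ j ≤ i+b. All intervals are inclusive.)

Evaluate at each i in [0,4]:
  i=0: ✗ (fails at j=2)
  i=1: ✗ (fails at j=2)
  i=2: ✗ (fails at j=2)
  i=3: ✗ (fails at j=5)
  i=4: ✗ (fails at j=5)
Positions where it holds: {} → 0.

0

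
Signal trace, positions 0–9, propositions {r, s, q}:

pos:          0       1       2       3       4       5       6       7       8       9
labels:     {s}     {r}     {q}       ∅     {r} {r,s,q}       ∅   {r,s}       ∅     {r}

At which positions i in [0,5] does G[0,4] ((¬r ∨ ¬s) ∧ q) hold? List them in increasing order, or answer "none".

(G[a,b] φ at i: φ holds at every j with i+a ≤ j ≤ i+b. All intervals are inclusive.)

none

Evaluate at each i in [0,5]:
  i=0: ✗ (fails at j=0)
  i=1: ✗ (fails at j=1)
  i=2: ✗ (fails at j=3)
  i=3: ✗ (fails at j=3)
  i=4: ✗ (fails at j=4)
  i=5: ✗ (fails at j=5)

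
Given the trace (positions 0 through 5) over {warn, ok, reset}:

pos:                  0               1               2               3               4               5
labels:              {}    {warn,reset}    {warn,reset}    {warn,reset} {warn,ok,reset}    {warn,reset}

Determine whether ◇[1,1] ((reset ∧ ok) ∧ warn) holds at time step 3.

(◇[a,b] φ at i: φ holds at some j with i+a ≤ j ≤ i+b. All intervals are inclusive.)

Check ((reset ∧ ok) ∧ warn) at each j in [4,4]:
  j=4: true
Found at j=4 → formula holds.

True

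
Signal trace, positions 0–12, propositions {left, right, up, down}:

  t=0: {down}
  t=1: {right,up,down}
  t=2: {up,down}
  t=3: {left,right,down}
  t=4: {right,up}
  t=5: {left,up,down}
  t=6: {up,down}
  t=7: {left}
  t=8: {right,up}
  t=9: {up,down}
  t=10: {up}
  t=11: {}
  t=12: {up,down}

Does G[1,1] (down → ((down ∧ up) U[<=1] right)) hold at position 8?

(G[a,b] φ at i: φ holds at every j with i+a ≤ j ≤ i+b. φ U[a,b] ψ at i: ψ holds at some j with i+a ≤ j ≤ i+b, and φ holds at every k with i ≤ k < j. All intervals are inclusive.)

Does not hold

Check (down → ((down ∧ up) U[<=1] right)) at every j in [9,9]:
  j=9: antecedent true; consequent fails → ✗
Fails at j=9 → formula fails.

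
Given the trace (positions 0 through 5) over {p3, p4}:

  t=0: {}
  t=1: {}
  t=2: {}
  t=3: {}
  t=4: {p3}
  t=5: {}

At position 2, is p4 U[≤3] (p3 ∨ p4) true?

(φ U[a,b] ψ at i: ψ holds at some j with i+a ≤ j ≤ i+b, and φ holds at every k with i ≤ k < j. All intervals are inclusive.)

Need some j in [2,5] with (p3 ∨ p4), and p4 at every k in [2,j-1].
  j=2: (p3 ∨ p4) false.
  j=3: (p3 ∨ p4) false.
  j=4: (p3 ∨ p4) holds, but p4 fails at k=2 → not this j.
  j=5: (p3 ∨ p4) false.
No j in the window works → until fails.

No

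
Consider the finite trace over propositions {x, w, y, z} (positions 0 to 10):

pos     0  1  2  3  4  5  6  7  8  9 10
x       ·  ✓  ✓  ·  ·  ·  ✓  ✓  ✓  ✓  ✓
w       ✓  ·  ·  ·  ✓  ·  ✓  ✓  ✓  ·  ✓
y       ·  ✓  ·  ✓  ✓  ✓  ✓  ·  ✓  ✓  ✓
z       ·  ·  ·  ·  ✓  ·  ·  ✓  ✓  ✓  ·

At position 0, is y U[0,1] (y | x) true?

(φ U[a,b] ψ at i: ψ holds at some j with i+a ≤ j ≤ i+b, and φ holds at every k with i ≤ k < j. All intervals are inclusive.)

Does not hold

Need some j in [0,1] with (y | x), and y at every k in [0,j-1].
  j=0: (y | x) false.
  j=1: (y | x) holds, but y fails at k=0 → not this j.
No j in the window works → until fails.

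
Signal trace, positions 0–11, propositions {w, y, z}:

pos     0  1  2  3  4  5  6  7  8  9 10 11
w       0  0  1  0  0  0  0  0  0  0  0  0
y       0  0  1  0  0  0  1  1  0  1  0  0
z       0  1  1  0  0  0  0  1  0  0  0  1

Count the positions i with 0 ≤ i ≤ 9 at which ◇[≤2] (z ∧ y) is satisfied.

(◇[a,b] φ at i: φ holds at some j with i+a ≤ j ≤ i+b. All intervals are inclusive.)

Evaluate at each i in [0,9]:
  i=0: ✓ (witness j=2)
  i=1: ✓ (witness j=2)
  i=2: ✓ (witness j=2)
  i=3: ✗ (none in [3,5])
  i=4: ✗ (none in [4,6])
  i=5: ✓ (witness j=7)
  i=6: ✓ (witness j=7)
  i=7: ✓ (witness j=7)
  i=8: ✗ (none in [8,10])
  i=9: ✗ (none in [9,11])
Positions where it holds: {0, 1, 2, 5, 6, 7} → 6.

6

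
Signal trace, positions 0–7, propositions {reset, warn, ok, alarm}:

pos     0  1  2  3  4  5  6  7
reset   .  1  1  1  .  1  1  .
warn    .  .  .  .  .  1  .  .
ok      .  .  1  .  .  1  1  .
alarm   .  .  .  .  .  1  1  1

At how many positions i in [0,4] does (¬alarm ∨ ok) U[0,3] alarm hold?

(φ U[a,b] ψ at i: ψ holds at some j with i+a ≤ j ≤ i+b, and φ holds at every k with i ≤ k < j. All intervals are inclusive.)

Evaluate at each i in [0,4]:
  i=0: ✗ (no rhs in [0,3])
  i=1: ✗ (no rhs in [1,4])
  i=2: ✓ (rhs at j=5; lhs holds on [2,4])
  i=3: ✓ (rhs at j=5; lhs holds on [3,4])
  i=4: ✓ (rhs at j=5; lhs holds on [4,4])
Positions where it holds: {2, 3, 4} → 3.

3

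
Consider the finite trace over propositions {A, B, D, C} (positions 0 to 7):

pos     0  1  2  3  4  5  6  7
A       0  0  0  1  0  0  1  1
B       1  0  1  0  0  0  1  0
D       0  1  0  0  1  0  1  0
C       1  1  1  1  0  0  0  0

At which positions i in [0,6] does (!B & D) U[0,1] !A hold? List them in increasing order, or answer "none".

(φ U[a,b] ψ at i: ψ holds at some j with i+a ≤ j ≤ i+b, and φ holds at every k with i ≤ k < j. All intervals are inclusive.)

0, 1, 2, 4, 5

Evaluate at each i in [0,6]:
  i=0: ✓ (rhs at j=0)
  i=1: ✓ (rhs at j=1)
  i=2: ✓ (rhs at j=2)
  i=3: ✗ (lhs fails at k=3 before rhs at j=4)
  i=4: ✓ (rhs at j=4)
  i=5: ✓ (rhs at j=5)
  i=6: ✗ (no rhs in [6,7])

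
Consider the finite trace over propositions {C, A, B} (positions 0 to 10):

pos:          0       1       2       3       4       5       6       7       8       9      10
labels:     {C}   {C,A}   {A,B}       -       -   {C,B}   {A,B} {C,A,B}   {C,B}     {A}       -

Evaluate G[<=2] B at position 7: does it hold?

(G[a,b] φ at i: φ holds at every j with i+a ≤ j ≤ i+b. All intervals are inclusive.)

Check B at every j in [7,9]:
  j=7: true
  j=8: true
  j=9: false
Fails at j=9 → formula fails.

False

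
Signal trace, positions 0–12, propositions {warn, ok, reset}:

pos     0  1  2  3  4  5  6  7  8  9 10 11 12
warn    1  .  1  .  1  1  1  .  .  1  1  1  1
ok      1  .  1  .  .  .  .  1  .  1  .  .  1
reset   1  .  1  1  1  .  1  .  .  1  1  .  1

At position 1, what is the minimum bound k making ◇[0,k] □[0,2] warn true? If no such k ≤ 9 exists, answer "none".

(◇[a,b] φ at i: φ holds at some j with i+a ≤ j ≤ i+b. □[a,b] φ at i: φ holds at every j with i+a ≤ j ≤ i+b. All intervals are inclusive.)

3

Scan j = 1,2,… for □[0,2] warn:
  j=1: fails
  j=2: fails
  j=3: fails
  j=4: holds
First hit at j=4, so smallest k = 4-1 = 3.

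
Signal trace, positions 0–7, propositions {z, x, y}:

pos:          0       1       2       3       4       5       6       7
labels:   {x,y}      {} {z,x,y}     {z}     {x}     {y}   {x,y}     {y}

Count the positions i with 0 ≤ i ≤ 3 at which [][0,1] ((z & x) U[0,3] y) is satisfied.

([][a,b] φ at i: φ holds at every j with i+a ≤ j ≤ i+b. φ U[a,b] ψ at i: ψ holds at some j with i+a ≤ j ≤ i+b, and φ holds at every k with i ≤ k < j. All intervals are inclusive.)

Evaluate at each i in [0,3]:
  i=0: ✗ (fails at j=1)
  i=1: ✗ (fails at j=1)
  i=2: ✗ (fails at j=3)
  i=3: ✗ (fails at j=3)
Positions where it holds: {} → 0.

0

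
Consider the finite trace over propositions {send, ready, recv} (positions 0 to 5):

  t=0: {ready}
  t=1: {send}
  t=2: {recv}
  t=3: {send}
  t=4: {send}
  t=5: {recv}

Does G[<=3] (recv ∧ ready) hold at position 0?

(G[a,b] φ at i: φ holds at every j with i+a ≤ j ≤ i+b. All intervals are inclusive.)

Check (recv ∧ ready) at every j in [0,3]:
  j=0: false
  j=1: false
  j=2: false
  j=3: false
Fails at j=0 → formula fails.

No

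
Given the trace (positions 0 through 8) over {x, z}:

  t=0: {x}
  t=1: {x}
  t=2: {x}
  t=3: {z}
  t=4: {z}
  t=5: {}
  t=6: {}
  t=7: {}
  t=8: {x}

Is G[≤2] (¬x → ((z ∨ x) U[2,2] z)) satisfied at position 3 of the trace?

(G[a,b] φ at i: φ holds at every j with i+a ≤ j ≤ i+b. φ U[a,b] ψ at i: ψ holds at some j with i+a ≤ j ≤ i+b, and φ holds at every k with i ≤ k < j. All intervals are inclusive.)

False

Check (¬x → ((z ∨ x) U[2,2] z)) at every j in [3,5]:
  j=3: antecedent true; consequent fails → ✗
  j=4: antecedent true; consequent fails → ✗
  j=5: antecedent true; consequent fails → ✗
Fails at j=3 → formula fails.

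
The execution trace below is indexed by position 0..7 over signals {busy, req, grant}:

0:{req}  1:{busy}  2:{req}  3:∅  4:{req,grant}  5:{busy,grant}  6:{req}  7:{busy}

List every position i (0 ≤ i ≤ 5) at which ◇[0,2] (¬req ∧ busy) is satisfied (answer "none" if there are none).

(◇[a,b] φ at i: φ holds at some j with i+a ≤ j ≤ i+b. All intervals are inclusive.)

Evaluate at each i in [0,5]:
  i=0: ✓ (witness j=1)
  i=1: ✓ (witness j=1)
  i=2: ✗ (none in [2,4])
  i=3: ✓ (witness j=5)
  i=4: ✓ (witness j=5)
  i=5: ✓ (witness j=5)

0, 1, 3, 4, 5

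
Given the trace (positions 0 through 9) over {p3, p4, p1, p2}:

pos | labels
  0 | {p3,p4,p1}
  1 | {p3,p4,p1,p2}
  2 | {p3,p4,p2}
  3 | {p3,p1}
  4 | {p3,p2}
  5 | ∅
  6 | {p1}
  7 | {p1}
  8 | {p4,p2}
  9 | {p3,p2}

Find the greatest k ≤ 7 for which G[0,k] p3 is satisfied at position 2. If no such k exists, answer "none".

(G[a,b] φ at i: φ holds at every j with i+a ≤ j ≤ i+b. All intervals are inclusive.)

2

p3 must hold from j=2 onward; find where it first fails.
  j=2: holds
  j=3: holds
  j=4: holds
  j=5: fails
Holds on [2,4], so largest k = 2.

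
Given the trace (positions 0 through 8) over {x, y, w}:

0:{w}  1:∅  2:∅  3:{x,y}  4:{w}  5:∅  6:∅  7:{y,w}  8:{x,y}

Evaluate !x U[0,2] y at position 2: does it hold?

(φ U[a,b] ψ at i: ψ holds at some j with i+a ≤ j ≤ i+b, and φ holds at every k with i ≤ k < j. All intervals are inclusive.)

Need some j in [2,4] with y, and !x at every k in [2,j-1].
  j=2: y false.
  j=3: y holds; !x holds at every k in [2,2] → satisfied.

Holds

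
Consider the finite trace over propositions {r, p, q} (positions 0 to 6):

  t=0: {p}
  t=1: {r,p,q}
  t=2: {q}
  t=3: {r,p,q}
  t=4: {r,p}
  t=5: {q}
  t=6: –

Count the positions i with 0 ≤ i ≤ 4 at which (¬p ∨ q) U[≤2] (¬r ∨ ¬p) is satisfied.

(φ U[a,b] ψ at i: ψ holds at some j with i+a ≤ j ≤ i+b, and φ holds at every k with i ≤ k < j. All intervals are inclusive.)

Evaluate at each i in [0,4]:
  i=0: ✓ (rhs at j=0)
  i=1: ✓ (rhs at j=2; lhs holds on [1,1])
  i=2: ✓ (rhs at j=2)
  i=3: ✗ (lhs fails at k=4 before rhs at j=5)
  i=4: ✗ (lhs fails at k=4 before rhs at j=5)
Positions where it holds: {0, 1, 2} → 3.

3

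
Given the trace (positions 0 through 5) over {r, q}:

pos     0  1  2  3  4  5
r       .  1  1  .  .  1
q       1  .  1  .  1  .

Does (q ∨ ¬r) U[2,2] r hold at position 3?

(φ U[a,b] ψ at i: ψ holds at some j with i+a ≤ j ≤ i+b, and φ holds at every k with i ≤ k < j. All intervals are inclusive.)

Holds

Need some j in [5,5] with r, and (q ∨ ¬r) at every k in [3,j-1].
  j=5: r holds; (q ∨ ¬r) holds at every k in [3,4] → satisfied.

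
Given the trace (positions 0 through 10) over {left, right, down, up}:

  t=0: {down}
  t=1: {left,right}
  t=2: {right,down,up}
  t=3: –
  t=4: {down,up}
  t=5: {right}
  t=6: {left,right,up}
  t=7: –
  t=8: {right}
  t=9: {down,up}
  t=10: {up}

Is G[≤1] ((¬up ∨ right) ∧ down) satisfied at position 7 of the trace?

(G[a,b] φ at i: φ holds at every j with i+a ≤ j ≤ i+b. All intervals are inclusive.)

Check ((¬up ∨ right) ∧ down) at every j in [7,8]:
  j=7: false
  j=8: false
Fails at j=7 → formula fails.

No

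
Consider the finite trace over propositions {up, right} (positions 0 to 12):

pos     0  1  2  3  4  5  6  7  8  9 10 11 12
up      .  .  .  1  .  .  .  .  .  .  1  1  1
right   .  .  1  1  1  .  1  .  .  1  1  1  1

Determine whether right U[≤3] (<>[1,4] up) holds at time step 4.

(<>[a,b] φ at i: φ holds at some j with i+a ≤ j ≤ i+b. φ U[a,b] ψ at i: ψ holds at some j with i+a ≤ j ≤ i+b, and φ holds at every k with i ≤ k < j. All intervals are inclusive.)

Need some j in [4,7] with <>[1,4] up, and right at every k in [4,j-1].
  j=4: <>[1,4] up — fails (none in [5,8]).
  j=5: <>[1,4] up — fails (none in [6,9]).
  j=6: <>[1,4] up holds, but right fails at k=5 → not this j.
  j=7: <>[1,4] up holds, but right fails at k=5 → not this j.
No j in the window works → until fails.

Does not hold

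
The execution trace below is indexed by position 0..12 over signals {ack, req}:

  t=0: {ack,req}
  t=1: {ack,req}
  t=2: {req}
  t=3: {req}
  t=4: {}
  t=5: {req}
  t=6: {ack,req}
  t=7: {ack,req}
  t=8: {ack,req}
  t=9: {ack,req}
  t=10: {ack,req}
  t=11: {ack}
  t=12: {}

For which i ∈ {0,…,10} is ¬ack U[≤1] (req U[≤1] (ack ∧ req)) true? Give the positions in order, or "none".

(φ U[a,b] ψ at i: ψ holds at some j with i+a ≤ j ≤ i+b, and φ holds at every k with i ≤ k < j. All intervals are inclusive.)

Evaluate at each i in [0,10]:
  i=0: ✓ (rhs at j=0)
  i=1: ✓ (rhs at j=1)
  i=2: ✗ (no rhs in [2,3])
  i=3: ✗ (no rhs in [3,4])
  i=4: ✓ (rhs at j=5; lhs holds on [4,4])
  i=5: ✓ (rhs at j=5)
  i=6: ✓ (rhs at j=6)
  i=7: ✓ (rhs at j=7)
  i=8: ✓ (rhs at j=8)
  i=9: ✓ (rhs at j=9)
  i=10: ✓ (rhs at j=10)

0, 1, 4, 5, 6, 7, 8, 9, 10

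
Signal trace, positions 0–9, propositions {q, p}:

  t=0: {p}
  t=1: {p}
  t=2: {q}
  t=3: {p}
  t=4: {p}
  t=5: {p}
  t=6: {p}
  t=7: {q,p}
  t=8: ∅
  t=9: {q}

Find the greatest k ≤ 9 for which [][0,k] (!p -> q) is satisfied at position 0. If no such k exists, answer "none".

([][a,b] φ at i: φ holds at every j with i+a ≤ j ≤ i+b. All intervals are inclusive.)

7

(!p -> q) must hold from j=0 onward; find where it first fails.
  j=0: holds
  j=1: holds
  j=2: holds
  j=3: holds
  j=4: holds
  j=5: holds
  j=6: holds
  j=7: holds
  j=8: fails
Holds on [0,7], so largest k = 7.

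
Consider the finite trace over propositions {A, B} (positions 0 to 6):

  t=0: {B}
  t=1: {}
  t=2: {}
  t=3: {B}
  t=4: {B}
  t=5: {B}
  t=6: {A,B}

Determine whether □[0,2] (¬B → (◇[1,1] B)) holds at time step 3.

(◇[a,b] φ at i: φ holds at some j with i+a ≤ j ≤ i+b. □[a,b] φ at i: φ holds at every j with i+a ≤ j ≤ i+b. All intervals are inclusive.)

Holds

Check (¬B → (◇[1,1] B)) at every j in [3,5]:
  j=3: antecedent false → ✓
  j=4: antecedent false → ✓
  j=5: antecedent false → ✓
All positions satisfy it → formula holds.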